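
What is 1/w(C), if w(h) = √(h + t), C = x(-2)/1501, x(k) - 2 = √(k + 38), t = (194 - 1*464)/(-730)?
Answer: √91931747/5873 ≈ 1.6326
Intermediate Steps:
t = 27/73 (t = (194 - 464)*(-1/730) = -270*(-1/730) = 27/73 ≈ 0.36986)
x(k) = 2 + √(38 + k) (x(k) = 2 + √(k + 38) = 2 + √(38 + k))
C = 8/1501 (C = (2 + √(38 - 2))/1501 = (2 + √36)*(1/1501) = (2 + 6)*(1/1501) = 8*(1/1501) = 8/1501 ≈ 0.0053298)
w(h) = √(27/73 + h) (w(h) = √(h + 27/73) = √(27/73 + h))
1/w(C) = 1/(√(1971 + 5329*(8/1501))/73) = 1/(√(1971 + 42632/1501)/73) = 1/(√(3001103/1501)/73) = 1/((7*√91931747/1501)/73) = 1/(7*√91931747/109573) = √91931747/5873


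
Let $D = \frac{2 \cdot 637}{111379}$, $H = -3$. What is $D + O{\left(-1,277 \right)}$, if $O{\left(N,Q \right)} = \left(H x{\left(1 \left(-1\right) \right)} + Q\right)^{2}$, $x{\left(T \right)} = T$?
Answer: $\frac{8732114874}{111379} \approx 78400.0$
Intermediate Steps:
$O{\left(N,Q \right)} = \left(3 + Q\right)^{2}$ ($O{\left(N,Q \right)} = \left(- 3 \cdot 1 \left(-1\right) + Q\right)^{2} = \left(\left(-3\right) \left(-1\right) + Q\right)^{2} = \left(3 + Q\right)^{2}$)
$D = \frac{1274}{111379}$ ($D = 1274 \cdot \frac{1}{111379} = \frac{1274}{111379} \approx 0.011438$)
$D + O{\left(-1,277 \right)} = \frac{1274}{111379} + \left(3 + 277\right)^{2} = \frac{1274}{111379} + 280^{2} = \frac{1274}{111379} + 78400 = \frac{8732114874}{111379}$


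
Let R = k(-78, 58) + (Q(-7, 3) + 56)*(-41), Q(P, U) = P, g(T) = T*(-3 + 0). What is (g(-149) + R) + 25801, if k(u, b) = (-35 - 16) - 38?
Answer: 24150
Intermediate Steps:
g(T) = -3*T (g(T) = T*(-3) = -3*T)
k(u, b) = -89 (k(u, b) = -51 - 38 = -89)
R = -2098 (R = -89 + (-7 + 56)*(-41) = -89 + 49*(-41) = -89 - 2009 = -2098)
(g(-149) + R) + 25801 = (-3*(-149) - 2098) + 25801 = (447 - 2098) + 25801 = -1651 + 25801 = 24150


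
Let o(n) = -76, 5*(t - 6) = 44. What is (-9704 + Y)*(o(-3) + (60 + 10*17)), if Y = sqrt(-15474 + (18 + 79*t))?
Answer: -1494416 + 154*I*sqrt(357170)/5 ≈ -1.4944e+6 + 18407.0*I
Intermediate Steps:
t = 74/5 (t = 6 + (1/5)*44 = 6 + 44/5 = 74/5 ≈ 14.800)
Y = I*sqrt(357170)/5 (Y = sqrt(-15474 + (18 + 79*(74/5))) = sqrt(-15474 + (18 + 5846/5)) = sqrt(-15474 + 5936/5) = sqrt(-71434/5) = I*sqrt(357170)/5 ≈ 119.53*I)
(-9704 + Y)*(o(-3) + (60 + 10*17)) = (-9704 + I*sqrt(357170)/5)*(-76 + (60 + 10*17)) = (-9704 + I*sqrt(357170)/5)*(-76 + (60 + 170)) = (-9704 + I*sqrt(357170)/5)*(-76 + 230) = (-9704 + I*sqrt(357170)/5)*154 = -1494416 + 154*I*sqrt(357170)/5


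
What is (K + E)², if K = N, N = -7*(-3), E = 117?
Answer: 19044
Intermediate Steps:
N = 21
K = 21
(K + E)² = (21 + 117)² = 138² = 19044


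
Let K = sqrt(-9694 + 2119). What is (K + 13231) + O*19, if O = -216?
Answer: 9127 + 5*I*sqrt(303) ≈ 9127.0 + 87.034*I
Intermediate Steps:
K = 5*I*sqrt(303) (K = sqrt(-7575) = 5*I*sqrt(303) ≈ 87.034*I)
(K + 13231) + O*19 = (5*I*sqrt(303) + 13231) - 216*19 = (13231 + 5*I*sqrt(303)) - 4104 = 9127 + 5*I*sqrt(303)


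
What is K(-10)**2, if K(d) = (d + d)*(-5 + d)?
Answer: 90000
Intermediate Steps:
K(d) = 2*d*(-5 + d) (K(d) = (2*d)*(-5 + d) = 2*d*(-5 + d))
K(-10)**2 = (2*(-10)*(-5 - 10))**2 = (2*(-10)*(-15))**2 = 300**2 = 90000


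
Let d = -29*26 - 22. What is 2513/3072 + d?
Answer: -2381359/3072 ≈ -775.18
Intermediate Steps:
d = -776 (d = -754 - 22 = -776)
2513/3072 + d = 2513/3072 - 776 = -2381359/3072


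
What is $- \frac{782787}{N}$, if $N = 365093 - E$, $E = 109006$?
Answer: $- \frac{782787}{256087} \approx -3.0567$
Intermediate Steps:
$N = 256087$ ($N = 365093 - 109006 = 256087$)
$- \frac{782787}{N} = - \frac{782787}{256087}$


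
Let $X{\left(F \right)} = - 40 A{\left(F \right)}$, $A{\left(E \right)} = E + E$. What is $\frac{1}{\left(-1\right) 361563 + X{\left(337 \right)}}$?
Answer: $- \frac{1}{388523} \approx -2.5738 \cdot 10^{-6}$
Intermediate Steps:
$A{\left(E \right)} = 2 E$
$X{\left(F \right)} = - 80 F$ ($X{\left(F \right)} = - 40 \cdot 2 F = - 80 F$)
$\frac{1}{\left(-1\right) 361563 + X{\left(337 \right)}} = \frac{1}{\left(-1\right) 361563 - 26960} = \frac{1}{-361563 - 26960} = \frac{1}{-388523} = - \frac{1}{388523}$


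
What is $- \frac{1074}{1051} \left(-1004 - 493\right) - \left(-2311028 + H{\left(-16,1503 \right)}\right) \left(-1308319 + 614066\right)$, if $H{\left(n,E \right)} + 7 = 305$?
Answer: $- \frac{1686047026051412}{1051} \approx -1.6042 \cdot 10^{12}$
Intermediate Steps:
$H{\left(n,E \right)} = 298$ ($H{\left(n,E \right)} = -7 + 305 = 298$)
$- \frac{1074}{1051} \left(-1004 - 493\right) - \left(-2311028 + H{\left(-16,1503 \right)}\right) \left(-1308319 + 614066\right) = - \frac{1074}{1051} \left(-1004 - 493\right) - \left(-2311028 + 298\right) \left(-1308319 + 614066\right) = \left(-1074\right) \frac{1}{1051} \left(-1497\right) - \left(-2310730\right) \left(-694253\right) = \left(- \frac{1074}{1051}\right) \left(-1497\right) - 1604231234690 = \frac{1607778}{1051} - 1604231234690 = - \frac{1686047026051412}{1051}$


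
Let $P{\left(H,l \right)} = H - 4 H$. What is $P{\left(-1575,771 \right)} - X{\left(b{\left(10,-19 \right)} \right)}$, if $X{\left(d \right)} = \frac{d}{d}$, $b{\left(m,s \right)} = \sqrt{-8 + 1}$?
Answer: $4724$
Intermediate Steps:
$b{\left(m,s \right)} = i \sqrt{7}$ ($b{\left(m,s \right)} = \sqrt{-7} = i \sqrt{7}$)
$P{\left(H,l \right)} = - 3 H$
$X{\left(d \right)} = 1$
$P{\left(-1575,771 \right)} - X{\left(b{\left(10,-19 \right)} \right)} = \left(-3\right) \left(-1575\right) - 1 = 4725 - 1 = 4724$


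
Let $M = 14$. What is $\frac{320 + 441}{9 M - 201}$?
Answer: $- \frac{761}{75} \approx -10.147$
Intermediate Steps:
$\frac{320 + 441}{9 M - 201} = \frac{320 + 441}{9 \cdot 14 - 201} = \frac{761}{126 - 201} = \frac{761}{-75} = 761 \left(- \frac{1}{75}\right) = - \frac{761}{75}$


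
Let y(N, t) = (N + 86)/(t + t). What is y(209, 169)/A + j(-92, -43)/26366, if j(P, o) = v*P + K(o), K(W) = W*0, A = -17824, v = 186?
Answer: -51549613657/79421141696 ≈ -0.64907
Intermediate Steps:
K(W) = 0
y(N, t) = (86 + N)/(2*t) (y(N, t) = (86 + N)/((2*t)) = (86 + N)*(1/(2*t)) = (86 + N)/(2*t))
j(P, o) = 186*P (j(P, o) = 186*P + 0 = 186*P)
y(209, 169)/A + j(-92, -43)/26366 = ((1/2)*(86 + 209)/169)/(-17824) + (186*(-92))/26366 = ((1/2)*(1/169)*295)*(-1/17824) - 17112*1/26366 = (295/338)*(-1/17824) - 8556/13183 = -295/6024512 - 8556/13183 = -51549613657/79421141696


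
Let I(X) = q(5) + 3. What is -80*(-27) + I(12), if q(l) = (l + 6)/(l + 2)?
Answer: 15152/7 ≈ 2164.6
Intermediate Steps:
q(l) = (6 + l)/(2 + l)
I(X) = 32/7 (I(X) = (6 + 5)/(2 + 5) + 3 = 11/7 + 3 = 32/7)
-80*(-27) + I(12) = -80*(-27) + 32/7 = 2160 + 32/7 = 15152/7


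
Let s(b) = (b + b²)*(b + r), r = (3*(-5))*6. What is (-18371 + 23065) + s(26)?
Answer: -40234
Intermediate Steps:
r = -90 (r = -15*6 = -90)
s(b) = (-90 + b)*(b + b²) (s(b) = (b + b²)*(b - 90) = (b + b²)*(-90 + b) = (-90 + b)*(b + b²))
(-18371 + 23065) + s(26) = (-18371 + 23065) + 26*(-90 + 26² - 89*26) = 4694 + 26*(-90 + 676 - 2314) = 4694 + 26*(-1728) = 4694 - 44928 = -40234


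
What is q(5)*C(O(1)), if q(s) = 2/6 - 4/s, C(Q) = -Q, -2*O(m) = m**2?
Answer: -7/30 ≈ -0.23333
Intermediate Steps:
O(m) = -m**2/2
q(s) = 1/3 - 4/s (q(s) = 2*(1/6) - 4/s = 1/3 - 4/s)
q(5)*C(O(1)) = ((1/3)*(-12 + 5)/5)*(-(-1)*1**2/2) = ((1/3)*(1/5)*(-7))*(-(-1)/2) = -(-7)*(-1)/(15*2) = -7/15*1/2 = -7/30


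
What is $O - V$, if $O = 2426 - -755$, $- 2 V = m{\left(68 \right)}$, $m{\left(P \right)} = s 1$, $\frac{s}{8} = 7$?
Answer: $3209$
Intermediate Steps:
$s = 56$ ($s = 8 \cdot 7 = 56$)
$m{\left(P \right)} = 56$ ($m{\left(P \right)} = 56 \cdot 1 = 56$)
$V = -28$ ($V = \left(- \frac{1}{2}\right) 56 = -28$)
$O = 3181$ ($O = 2426 + 755 = 3181$)
$O - V = 3181 - -28 = 3181 + 28 = 3209$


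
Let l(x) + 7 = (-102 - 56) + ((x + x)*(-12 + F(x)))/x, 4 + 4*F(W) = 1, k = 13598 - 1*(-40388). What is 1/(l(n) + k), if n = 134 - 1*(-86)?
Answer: 2/107591 ≈ 1.8589e-5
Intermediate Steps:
k = 53986 (k = 13598 + 40388 = 53986)
F(W) = -¾ (F(W) = -1 + (¼)*1 = -1 + ¼ = -¾)
n = 220 (n = 134 + 86 = 220)
l(x) = -381/2 (l(x) = -7 + ((-102 - 56) + ((x + x)*(-12 - ¾))/x) = -7 + (-158 + ((2*x)*(-51/4))/x) = -7 + (-158 + (-51*x/2)/x) = -7 + (-158 - 51/2) = -7 - 367/2 = -381/2)
1/(l(n) + k) = 1/(-381/2 + 53986) = 1/(107591/2) = 2/107591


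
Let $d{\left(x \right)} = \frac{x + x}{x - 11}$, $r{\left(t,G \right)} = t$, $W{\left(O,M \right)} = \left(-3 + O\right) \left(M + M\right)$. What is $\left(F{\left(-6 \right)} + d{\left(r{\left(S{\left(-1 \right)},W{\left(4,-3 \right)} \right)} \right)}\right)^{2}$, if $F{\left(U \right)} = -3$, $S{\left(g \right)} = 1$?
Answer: $\frac{256}{25} \approx 10.24$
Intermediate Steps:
$W{\left(O,M \right)} = 2 M \left(-3 + O\right)$ ($W{\left(O,M \right)} = \left(-3 + O\right) 2 M = 2 M \left(-3 + O\right)$)
$d{\left(x \right)} = \frac{2 x}{-11 + x}$
$\left(F{\left(-6 \right)} + d{\left(r{\left(S{\left(-1 \right)},W{\left(4,-3 \right)} \right)} \right)}\right)^{2} = \left(-3 + 2 \cdot 1 \frac{1}{-11 + 1}\right)^{2} = \left(-3 + 2 \cdot 1 \frac{1}{-10}\right)^{2} = \left(-3 + 2 \cdot 1 \left(- \frac{1}{10}\right)\right)^{2} = \left(-3 - \frac{1}{5}\right)^{2} = \left(- \frac{16}{5}\right)^{2} = \frac{256}{25}$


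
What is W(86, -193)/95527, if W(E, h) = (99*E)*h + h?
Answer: -1643395/95527 ≈ -17.203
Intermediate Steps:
W(E, h) = h + 99*E*h (W(E, h) = 99*E*h + h = h + 99*E*h)
W(86, -193)/95527 = -193*(1 + 99*86)/95527 = -193*(1 + 8514)*(1/95527) = -193*8515*(1/95527) = -1643395*1/95527 = -1643395/95527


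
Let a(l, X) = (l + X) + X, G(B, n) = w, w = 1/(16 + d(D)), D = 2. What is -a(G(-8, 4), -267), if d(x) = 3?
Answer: 10145/19 ≈ 533.95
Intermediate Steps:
w = 1/19 (w = 1/(16 + 3) = 1/19 ≈ 0.052632)
G(B, n) = 1/19
a(l, X) = l + 2*X (a(l, X) = (X + l) + X = l + 2*X)
-a(G(-8, 4), -267) = -(1/19 + 2*(-267)) = -(1/19 - 534) = -1*(-10145/19) = 10145/19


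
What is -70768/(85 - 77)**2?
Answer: -4423/4 ≈ -1105.8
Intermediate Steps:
-70768/(85 - 77)**2 = -70768/(8**2) = -70768/64 = -70768*1/64 = -4423/4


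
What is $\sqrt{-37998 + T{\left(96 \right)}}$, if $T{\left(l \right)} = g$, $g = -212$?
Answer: $i \sqrt{38210} \approx 195.47 i$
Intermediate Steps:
$T{\left(l \right)} = -212$
$\sqrt{-37998 + T{\left(96 \right)}} = \sqrt{-37998 - 212} = \sqrt{-38210} = i \sqrt{38210}$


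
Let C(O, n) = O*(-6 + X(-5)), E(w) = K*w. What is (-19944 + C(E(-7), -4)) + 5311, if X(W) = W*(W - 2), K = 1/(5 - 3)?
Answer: -29469/2 ≈ -14735.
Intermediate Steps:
K = 1/2 ≈ 0.50000
X(W) = W*(-2 + W)
E(w) = w/2
C(O, n) = 29*O (C(O, n) = O*(-6 - 5*(-2 - 5)) = O*(-6 - 5*(-7)) = O*(-6 + 35) = O*29 = 29*O)
(-19944 + C(E(-7), -4)) + 5311 = (-19944 + 29*((1/2)*(-7))) + 5311 = (-19944 + 29*(-7/2)) + 5311 = (-19944 - 203/2) + 5311 = -40091/2 + 5311 = -29469/2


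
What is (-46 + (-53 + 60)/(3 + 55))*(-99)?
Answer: 263439/58 ≈ 4542.1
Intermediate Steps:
(-46 + (-53 + 60)/(3 + 55))*(-99) = (-46 + 7/58)*(-99) = -2661/58*(-99) = 263439/58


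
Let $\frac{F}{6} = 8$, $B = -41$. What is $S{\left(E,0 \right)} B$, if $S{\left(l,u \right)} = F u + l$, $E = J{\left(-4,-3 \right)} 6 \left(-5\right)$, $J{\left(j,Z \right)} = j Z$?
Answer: $14760$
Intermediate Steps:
$J{\left(j,Z \right)} = Z j$
$E = -360$ ($E = \left(-3\right) \left(-4\right) 6 \left(-5\right) = 12 \cdot 6 \left(-5\right) = 72 \left(-5\right) = -360$)
$F = 48$ ($F = 6 \cdot 8 = 48$)
$S{\left(l,u \right)} = l + 48 u$ ($S{\left(l,u \right)} = 48 u + l = l + 48 u$)
$S{\left(E,0 \right)} B = \left(-360 + 48 \cdot 0\right) \left(-41\right) = \left(-360 + 0\right) \left(-41\right) = \left(-360\right) \left(-41\right) = 14760$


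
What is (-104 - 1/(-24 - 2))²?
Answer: 7306209/676 ≈ 10808.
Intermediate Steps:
(-104 - 1/(-24 - 2))² = (-104 - 1/(-26))² = (-104 - 1/26*(-1))² = (-104 + 1/26)² = (-2703/26)² = 7306209/676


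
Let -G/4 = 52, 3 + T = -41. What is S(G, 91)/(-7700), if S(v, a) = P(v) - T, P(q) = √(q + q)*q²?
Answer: -1/175 - 43264*I*√26/1925 ≈ -0.0057143 - 114.6*I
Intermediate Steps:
T = -44 (T = -3 - 41 = -44)
G = -208 (G = -4*52 = -208)
P(q) = √2*q^(5/2) (P(q) = √(2*q)*q² = (√2*√q)*q² = √2*q^(5/2))
S(v, a) = 44 + √2*v^(5/2) (S(v, a) = √2*v^(5/2) - 1*(-44) = √2*v^(5/2) + 44 = 44 + √2*v^(5/2))
S(G, 91)/(-7700) = (44 + √2*(-208)^(5/2))/(-7700) = (44 + √2*(173056*I*√13))*(-1/7700) = (44 + 173056*I*√26)*(-1/7700) = -1/175 - 43264*I*√26/1925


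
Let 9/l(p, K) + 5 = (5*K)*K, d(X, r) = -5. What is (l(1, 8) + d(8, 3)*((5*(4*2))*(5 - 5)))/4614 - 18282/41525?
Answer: -53678521/121924950 ≈ -0.44026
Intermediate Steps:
l(p, K) = 9/(-5 + 5*K²) (l(p, K) = 9/(-5 + (5*K)*K) = 9/(-5 + 5*K²))
(l(1, 8) + d(8, 3)*((5*(4*2))*(5 - 5)))/4614 - 18282/41525 = (9/(5*(-1 + 8²)) - 5*5*(4*2)*(5 - 5))/4614 - 18282/41525 = (9/(5*(-1 + 64)) - 5*5*8*0)*(1/4614) - 18282*1/41525 = ((9/5)/63 - 200*0)*(1/4614) - 1662/3775 = ((9/5)*(1/63) - 5*0)*(1/4614) - 1662/3775 = (1/35 + 0)*(1/4614) - 1662/3775 = (1/35)*(1/4614) - 1662/3775 = 1/161490 - 1662/3775 = -53678521/121924950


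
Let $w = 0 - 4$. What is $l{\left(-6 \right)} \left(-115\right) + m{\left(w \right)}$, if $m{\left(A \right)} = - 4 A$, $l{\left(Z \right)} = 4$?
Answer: $-444$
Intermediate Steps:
$w = -4$ ($w = 0 - 4 = -4$)
$l{\left(-6 \right)} \left(-115\right) + m{\left(w \right)} = 4 \left(-115\right) - -16 = -460 + 16 = -444$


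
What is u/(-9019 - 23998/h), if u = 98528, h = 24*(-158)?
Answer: -186809088/17088025 ≈ -10.932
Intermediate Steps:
h = -3792
u/(-9019 - 23998/h) = 98528/(-9019 - 23998/(-3792)) = 98528/(-9019 - 23998*(-1)/3792) = 98528/(-9019 - 1*(-11999/1896)) = 98528/(-9019 + 11999/1896) = 98528/(-17088025/1896) = 98528*(-1896/17088025) = -186809088/17088025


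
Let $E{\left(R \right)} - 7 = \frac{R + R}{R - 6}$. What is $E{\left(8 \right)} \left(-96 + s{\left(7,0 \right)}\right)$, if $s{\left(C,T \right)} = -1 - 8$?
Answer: $-1575$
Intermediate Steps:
$s{\left(C,T \right)} = -9$ ($s{\left(C,T \right)} = -1 - 8 = -9$)
$E{\left(R \right)} = 7 + \frac{2 R}{-6 + R}$ ($E{\left(R \right)} = 7 + \frac{R + R}{R - 6} = 7 + \frac{2 R}{-6 + R}$)
$E{\left(8 \right)} \left(-96 + s{\left(7,0 \right)}\right) = \frac{3 \left(-14 + 3 \cdot 8\right)}{-6 + 8} \left(-96 - 9\right) = \frac{3 \left(-14 + 24\right)}{2} \left(-105\right) = 3 \cdot \frac{1}{2} \cdot 10 \left(-105\right) = 15 \left(-105\right) = -1575$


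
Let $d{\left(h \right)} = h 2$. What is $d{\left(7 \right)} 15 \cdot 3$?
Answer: $630$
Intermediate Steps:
$d{\left(h \right)} = 2 h$
$d{\left(7 \right)} 15 \cdot 3 = 2 \cdot 7 \cdot 15 \cdot 3 = 14 \cdot 15 \cdot 3 = 210 \cdot 3 = 630$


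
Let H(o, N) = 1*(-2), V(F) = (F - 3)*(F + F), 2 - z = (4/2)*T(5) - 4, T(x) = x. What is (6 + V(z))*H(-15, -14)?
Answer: -124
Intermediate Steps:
z = -4 (z = 2 - ((4/2)*5 - 4) = 2 - ((4*(½))*5 - 4) = 2 - (2*5 - 4) = 2 - (10 - 4) = 2 - 1*6 = 2 - 6 = -4)
V(F) = 2*F*(-3 + F) (V(F) = (-3 + F)*(2*F) = 2*F*(-3 + F))
H(o, N) = -2
(6 + V(z))*H(-15, -14) = (6 + 2*(-4)*(-3 - 4))*(-2) = (6 + 2*(-4)*(-7))*(-2) = (6 + 56)*(-2) = 62*(-2) = -124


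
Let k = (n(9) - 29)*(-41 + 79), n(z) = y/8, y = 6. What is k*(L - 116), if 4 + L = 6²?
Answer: 90174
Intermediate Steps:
L = 32 (L = -4 + 6² = -4 + 36 = 32)
n(z) = ¾ (n(z) = 6/8 = 6*(⅛) = ¾)
k = -2147/2 (k = (¾ - 29)*(-41 + 79) = -113/4*38 = -2147/2 ≈ -1073.5)
k*(L - 116) = -2147*(32 - 116)/2 = -2147/2*(-84) = 90174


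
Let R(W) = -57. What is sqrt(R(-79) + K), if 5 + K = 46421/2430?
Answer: I*sqrt(3127170)/270 ≈ 6.5496*I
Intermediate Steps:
K = 34271/2430 (K = -5 + 46421/2430 = 34271/2430 ≈ 14.103)
sqrt(R(-79) + K) = sqrt(-57 + 34271/2430) = sqrt(-104239/2430) = I*sqrt(3127170)/270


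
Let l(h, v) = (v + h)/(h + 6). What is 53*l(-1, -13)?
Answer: -742/5 ≈ -148.40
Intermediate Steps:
l(h, v) = (h + v)/(6 + h)
53*l(-1, -13) = 53*((-1 - 13)/(6 - 1)) = 53*(-14/5) = -742/5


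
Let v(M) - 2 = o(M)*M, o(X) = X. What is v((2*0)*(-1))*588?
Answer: 1176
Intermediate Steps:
v(M) = 2 + M² (v(M) = 2 + M*M = 2 + M²)
v((2*0)*(-1))*588 = (2 + ((2*0)*(-1))²)*588 = (2 + (0*(-1))²)*588 = (2 + 0²)*588 = (2 + 0)*588 = 2*588 = 1176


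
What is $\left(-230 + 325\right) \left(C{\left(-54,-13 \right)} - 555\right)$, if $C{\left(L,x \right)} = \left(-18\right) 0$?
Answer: $-52725$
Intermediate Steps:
$C{\left(L,x \right)} = 0$
$\left(-230 + 325\right) \left(C{\left(-54,-13 \right)} - 555\right) = \left(-230 + 325\right) \left(0 - 555\right) = 95 \left(-555\right) = -52725$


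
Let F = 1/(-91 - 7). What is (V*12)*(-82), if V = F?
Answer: 492/49 ≈ 10.041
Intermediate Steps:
F = -1/98 (F = 1/(-98) = -1/98 ≈ -0.010204)
V = -1/98 ≈ -0.010204
(V*12)*(-82) = -1/98*12*(-82) = -6/49*(-82) = 492/49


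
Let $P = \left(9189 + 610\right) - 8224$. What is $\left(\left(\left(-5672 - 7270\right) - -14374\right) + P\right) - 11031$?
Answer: $-8024$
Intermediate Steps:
$P = 1575$ ($P = 9799 - 8224 = 1575$)
$\left(\left(\left(-5672 - 7270\right) - -14374\right) + P\right) - 11031 = \left(\left(\left(-5672 - 7270\right) - -14374\right) + 1575\right) - 11031 = \left(\left(\left(-5672 - 7270\right) + 14374\right) + 1575\right) - 11031 = \left(\left(-12942 + 14374\right) + 1575\right) - 11031 = \left(1432 + 1575\right) - 11031 = 3007 - 11031 = -8024$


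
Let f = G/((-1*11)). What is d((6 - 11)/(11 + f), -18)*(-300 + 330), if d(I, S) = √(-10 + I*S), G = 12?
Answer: 300*I*√109/109 ≈ 28.735*I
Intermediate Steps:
f = -12/11 (f = 12/((-1*11)) = 12/(-11) = 12*(-1/11) = -12/11 ≈ -1.0909)
d((6 - 11)/(11 + f), -18)*(-300 + 330) = √(-10 + ((6 - 11)/(11 - 12/11))*(-18))*(-300 + 330) = √(-10 - 5/109/11*(-18))*30 = √(-10 - 5*11/109*(-18))*30 = √(-10 - 55/109*(-18))*30 = √(-10 + 990/109)*30 = √(-100/109)*30 = (10*I*√109/109)*30 = 300*I*√109/109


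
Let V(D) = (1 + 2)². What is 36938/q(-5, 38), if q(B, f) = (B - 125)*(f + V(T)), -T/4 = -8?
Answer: -18469/3055 ≈ -6.0455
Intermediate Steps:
T = 32 (T = -4*(-8) = 32)
V(D) = 9 (V(D) = 3² = 9)
q(B, f) = (-125 + B)*(9 + f) (q(B, f) = (B - 125)*(f + 9) = (-125 + B)*(9 + f))
36938/q(-5, 38) = 36938/(-1125 - 125*38 + 9*(-5) - 5*38) = 36938/(-1125 - 4750 - 45 - 190) = 36938/(-6110) = 36938*(-1/6110) = -18469/3055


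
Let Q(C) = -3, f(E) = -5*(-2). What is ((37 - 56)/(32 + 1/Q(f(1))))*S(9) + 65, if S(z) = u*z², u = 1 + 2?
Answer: -404/5 ≈ -80.800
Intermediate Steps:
f(E) = 10
u = 3
S(z) = 3*z²
((37 - 56)/(32 + 1/Q(f(1))))*S(9) + 65 = ((37 - 56)/(32 + 1/(-3)))*(3*9²) + 65 = (-19/(32 - ⅓))*(3*81) + 65 = -19/95/3*243 + 65 = -19*3/95*243 + 65 = -⅗*243 + 65 = -729/5 + 65 = -404/5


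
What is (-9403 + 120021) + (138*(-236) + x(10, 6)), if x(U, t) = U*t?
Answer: 78110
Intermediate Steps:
(-9403 + 120021) + (138*(-236) + x(10, 6)) = (-9403 + 120021) + (138*(-236) + 10*6) = 110618 + (-32568 + 60) = 110618 - 32508 = 78110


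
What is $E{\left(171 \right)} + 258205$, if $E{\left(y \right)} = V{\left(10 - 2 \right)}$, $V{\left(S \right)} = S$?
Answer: $258213$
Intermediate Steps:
$E{\left(y \right)} = 8$ ($E{\left(y \right)} = 10 - 2 = 8$)
$E{\left(171 \right)} + 258205 = 8 + 258205 = 258213$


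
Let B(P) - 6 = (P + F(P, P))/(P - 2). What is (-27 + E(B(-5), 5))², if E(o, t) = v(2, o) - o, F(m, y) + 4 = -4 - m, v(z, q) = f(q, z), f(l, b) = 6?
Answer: 38809/49 ≈ 792.02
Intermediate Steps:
v(z, q) = 6
F(m, y) = -8 - m (F(m, y) = -4 + (-4 - m) = -8 - m)
B(P) = 6 - 8/(-2 + P) (B(P) = 6 + (P + (-8 - P))/(P - 2) = 6 - 8/(-2 + P))
E(o, t) = 6 - o
(-27 + E(B(-5), 5))² = (-27 + (6 - 2*(-10 + 3*(-5))/(-2 - 5)))² = (-27 + (6 - 2*(-10 - 15)/(-7)))² = (-27 + (6 - 2*(-1)*(-25)/7))² = (-27 + (6 - 1*50/7))² = (-27 + (6 - 50/7))² = (-27 - 8/7)² = (-197/7)² = 38809/49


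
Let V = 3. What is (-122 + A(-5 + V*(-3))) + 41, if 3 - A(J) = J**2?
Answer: -274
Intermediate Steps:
A(J) = 3 - J**2
(-122 + A(-5 + V*(-3))) + 41 = (-122 + (3 - (-5 + 3*(-3))**2)) + 41 = (-122 + (3 - (-5 - 9)**2)) + 41 = (-122 + (3 - 1*(-14)**2)) + 41 = (-122 + (3 - 1*196)) + 41 = (-122 + (3 - 196)) + 41 = (-122 - 193) + 41 = -315 + 41 = -274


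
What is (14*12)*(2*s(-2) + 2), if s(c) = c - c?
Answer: 336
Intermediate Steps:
s(c) = 0
(14*12)*(2*s(-2) + 2) = (14*12)*(2*0 + 2) = 168*(0 + 2) = 168*2 = 336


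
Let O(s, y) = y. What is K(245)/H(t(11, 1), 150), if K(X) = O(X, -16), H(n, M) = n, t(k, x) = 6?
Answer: -8/3 ≈ -2.6667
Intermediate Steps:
K(X) = -16
K(245)/H(t(11, 1), 150) = -16/6 = -16*1/6 = -8/3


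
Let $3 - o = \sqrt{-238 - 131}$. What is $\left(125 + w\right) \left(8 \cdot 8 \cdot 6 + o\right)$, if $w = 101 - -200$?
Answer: $164862 - 1278 i \sqrt{41} \approx 1.6486 \cdot 10^{5} - 8183.2 i$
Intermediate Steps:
$w = 301$ ($w = 101 + 200 = 301$)
$o = 3 - 3 i \sqrt{41}$ ($o = 3 - \sqrt{-238 - 131} = 3 - \sqrt{-369} = 3 - 3 i \sqrt{41} \approx 3.0 - 19.209 i$)
$\left(125 + w\right) \left(8 \cdot 8 \cdot 6 + o\right) = \left(125 + 301\right) \left(8 \cdot 8 \cdot 6 + \left(3 - 3 i \sqrt{41}\right)\right) = 426 \left(64 \cdot 6 + \left(3 - 3 i \sqrt{41}\right)\right) = 426 \left(384 + \left(3 - 3 i \sqrt{41}\right)\right) = 426 \left(387 - 3 i \sqrt{41}\right) = 164862 - 1278 i \sqrt{41}$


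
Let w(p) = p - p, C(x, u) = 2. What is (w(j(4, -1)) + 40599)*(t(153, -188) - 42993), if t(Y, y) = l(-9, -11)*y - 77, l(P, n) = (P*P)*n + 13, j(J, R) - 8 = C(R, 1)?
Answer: 4952834406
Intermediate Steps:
j(J, R) = 10 (j(J, R) = 8 + 2 = 10)
w(p) = 0
l(P, n) = 13 + n*P² (l(P, n) = P²*n + 13 = n*P² + 13 = 13 + n*P²)
t(Y, y) = -77 - 878*y (t(Y, y) = (13 - 11*(-9)²)*y - 77 = (13 - 11*81)*y - 77 = (13 - 891)*y - 77 = -878*y - 77 = -77 - 878*y)
(w(j(4, -1)) + 40599)*(t(153, -188) - 42993) = (0 + 40599)*((-77 - 878*(-188)) - 42993) = 40599*((-77 + 165064) - 42993) = 40599*(164987 - 42993) = 40599*121994 = 4952834406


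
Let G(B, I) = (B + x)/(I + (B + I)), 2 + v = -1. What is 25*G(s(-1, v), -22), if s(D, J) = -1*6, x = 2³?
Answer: -1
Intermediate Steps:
v = -3 (v = -2 - 1 = -3)
x = 8
s(D, J) = -6
G(B, I) = (8 + B)/(B + 2*I) (G(B, I) = (B + 8)/(I + (B + I)) = (8 + B)/(B + 2*I))
25*G(s(-1, v), -22) = 25*((8 - 6)/(-6 + 2*(-22))) = 25*(2/(-6 - 44)) = 25*(2/(-50)) = 25*(-1/50*2) = 25*(-1/25) = -1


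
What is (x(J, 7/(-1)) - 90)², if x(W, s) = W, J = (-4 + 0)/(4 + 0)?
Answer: 8281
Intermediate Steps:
J = -1 (J = -4/4 = -4*¼ = -1)
(x(J, 7/(-1)) - 90)² = (-1 - 90)² = (-91)² = 8281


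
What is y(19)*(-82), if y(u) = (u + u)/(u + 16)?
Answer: -3116/35 ≈ -89.029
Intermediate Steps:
y(u) = 2*u/(16 + u) (y(u) = (2*u)/(16 + u) = 2*u/(16 + u))
y(19)*(-82) = (2*19/(16 + 19))*(-82) = (2*19/35)*(-82) = (2*19*(1/35))*(-82) = (38/35)*(-82) = -3116/35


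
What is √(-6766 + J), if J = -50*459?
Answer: 2*I*√7429 ≈ 172.38*I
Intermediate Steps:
J = -22950
√(-6766 + J) = √(-6766 - 22950) = √(-29716) = 2*I*√7429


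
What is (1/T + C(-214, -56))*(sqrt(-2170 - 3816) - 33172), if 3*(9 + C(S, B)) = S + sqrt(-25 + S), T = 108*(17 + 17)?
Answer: (33172 - I*sqrt(5986))*(294983 - 1224*I*sqrt(239))/3672 ≈ 2.6644e+6 - 1.7716e+5*I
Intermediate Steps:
T = 3672 (T = 108*34 = 3672)
C(S, B) = -9 + S/3 + sqrt(-25 + S)/3 (C(S, B) = -9 + (S + sqrt(-25 + S))/3 = -9 + (S/3 + sqrt(-25 + S)/3) = -9 + S/3 + sqrt(-25 + S)/3)
(1/T + C(-214, -56))*(sqrt(-2170 - 3816) - 33172) = (1/3672 + (-9 + (1/3)*(-214) + sqrt(-25 - 214)/3))*(sqrt(-2170 - 3816) - 33172) = (1/3672 + (-9 - 214/3 + sqrt(-239)/3))*(sqrt(-5986) - 33172) = (1/3672 + (-9 - 214/3 + (I*sqrt(239))/3))*(I*sqrt(5986) - 33172) = (1/3672 + (-9 - 214/3 + I*sqrt(239)/3))*(-33172 + I*sqrt(5986)) = (1/3672 + (-241/3 + I*sqrt(239)/3))*(-33172 + I*sqrt(5986)) = (-294983/3672 + I*sqrt(239)/3)*(-33172 + I*sqrt(5986)) = (-33172 + I*sqrt(5986))*(-294983/3672 + I*sqrt(239)/3)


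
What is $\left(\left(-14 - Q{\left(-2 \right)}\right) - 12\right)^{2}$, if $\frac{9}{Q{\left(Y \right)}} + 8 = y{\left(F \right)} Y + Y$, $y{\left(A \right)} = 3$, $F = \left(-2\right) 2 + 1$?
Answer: $\frac{165649}{256} \approx 647.07$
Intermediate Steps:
$F = -3$ ($F = -4 + 1 = -3$)
$Q{\left(Y \right)} = \frac{9}{-8 + 4 Y}$ ($Q{\left(Y \right)} = \frac{9}{-8 + \left(3 Y + Y\right)} = \frac{9}{-8 + 4 Y}$)
$\left(\left(-14 - Q{\left(-2 \right)}\right) - 12\right)^{2} = \left(\left(-14 - \frac{9}{4 \left(-2 - 2\right)}\right) - 12\right)^{2} = \left(\left(-14 - \frac{9}{4 \left(-4\right)}\right) - 12\right)^{2} = \left(\left(-14 - \frac{9}{4} \left(- \frac{1}{4}\right)\right) - 12\right)^{2} = \left(\left(-14 - - \frac{9}{16}\right) - 12\right)^{2} = \left(\left(-14 + \frac{9}{16}\right) - 12\right)^{2} = \left(- \frac{215}{16} - 12\right)^{2} = \left(- \frac{407}{16}\right)^{2} = \frac{165649}{256}$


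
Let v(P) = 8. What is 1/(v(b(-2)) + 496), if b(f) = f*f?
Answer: 1/504 ≈ 0.0019841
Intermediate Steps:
b(f) = f**2
1/(v(b(-2)) + 496) = 1/(8 + 496) = 1/504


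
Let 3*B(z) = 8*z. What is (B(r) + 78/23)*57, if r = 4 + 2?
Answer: 25422/23 ≈ 1105.3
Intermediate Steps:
r = 6
B(z) = 8*z/3 (B(z) = (8*z)/3 = 8*z/3)
(B(r) + 78/23)*57 = ((8/3)*6 + 78/23)*57 = (16 + 78*(1/23))*57 = (16 + 78/23)*57 = (446/23)*57 = 25422/23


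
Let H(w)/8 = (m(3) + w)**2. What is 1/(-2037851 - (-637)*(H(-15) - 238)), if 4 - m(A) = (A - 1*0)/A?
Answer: -1/1455633 ≈ -6.8699e-7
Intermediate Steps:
m(A) = 3 (m(A) = 4 - (A - 1*0)/A = 4 - (A + 0)/A = 4 - A/A = 4 - 1*1 = 4 - 1 = 3)
H(w) = 8*(3 + w)**2
1/(-2037851 - (-637)*(H(-15) - 238)) = 1/(-2037851 - (-637)*(8*(3 - 15)**2 - 238)) = 1/(-2037851 - (-637)*(8*(-12)**2 - 238)) = 1/(-2037851 - (-637)*(8*144 - 238)) = 1/(-2037851 - (-637)*(1152 - 238)) = 1/(-2037851 - (-637)*914) = 1/(-2037851 - 1*(-582218)) = 1/(-2037851 + 582218) = 1/(-1455633) = -1/1455633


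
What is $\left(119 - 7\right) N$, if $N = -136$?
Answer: $-15232$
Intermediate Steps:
$\left(119 - 7\right) N = \left(119 - 7\right) \left(-136\right) = 112 \left(-136\right) = -15232$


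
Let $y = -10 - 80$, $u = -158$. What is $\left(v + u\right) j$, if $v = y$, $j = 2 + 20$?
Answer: $-5456$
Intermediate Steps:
$j = 22$
$y = -90$ ($y = -10 - 80 = -90$)
$v = -90$
$\left(v + u\right) j = \left(-90 - 158\right) 22 = \left(-248\right) 22 = -5456$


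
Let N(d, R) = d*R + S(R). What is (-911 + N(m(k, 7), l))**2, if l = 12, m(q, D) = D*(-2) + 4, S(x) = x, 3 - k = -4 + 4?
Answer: 1038361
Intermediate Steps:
k = 3 (k = 3 - (-4 + 4) = 3 - 1*0 = 3 + 0 = 3)
m(q, D) = 4 - 2*D (m(q, D) = -2*D + 4 = 4 - 2*D)
N(d, R) = R + R*d (N(d, R) = d*R + R = R*d + R = R + R*d)
(-911 + N(m(k, 7), l))**2 = (-911 + 12*(1 + (4 - 2*7)))**2 = (-911 + 12*(1 + (4 - 14)))**2 = (-911 + 12*(1 - 10))**2 = (-911 + 12*(-9))**2 = (-911 - 108)**2 = (-1019)**2 = 1038361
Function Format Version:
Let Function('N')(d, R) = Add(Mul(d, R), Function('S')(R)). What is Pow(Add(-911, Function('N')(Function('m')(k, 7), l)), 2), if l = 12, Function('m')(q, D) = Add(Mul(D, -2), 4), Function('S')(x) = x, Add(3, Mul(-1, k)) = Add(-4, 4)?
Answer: 1038361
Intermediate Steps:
k = 3 (k = Add(3, Mul(-1, Add(-4, 4))) = Add(3, Mul(-1, 0)) = Add(3, 0) = 3)
Function('m')(q, D) = Add(4, Mul(-2, D)) (Function('m')(q, D) = Add(Mul(-2, D), 4) = Add(4, Mul(-2, D)))
Function('N')(d, R) = Add(R, Mul(R, d)) (Function('N')(d, R) = Add(Mul(d, R), R) = Add(Mul(R, d), R) = Add(R, Mul(R, d)))
Pow(Add(-911, Function('N')(Function('m')(k, 7), l)), 2) = Pow(Add(-911, Mul(12, Add(1, Add(4, Mul(-2, 7))))), 2) = Pow(Add(-911, Mul(12, Add(1, Add(4, -14)))), 2) = Pow(Add(-911, Mul(12, Add(1, -10))), 2) = Pow(Add(-911, Mul(12, -9)), 2) = Pow(Add(-911, -108), 2) = Pow(-1019, 2) = 1038361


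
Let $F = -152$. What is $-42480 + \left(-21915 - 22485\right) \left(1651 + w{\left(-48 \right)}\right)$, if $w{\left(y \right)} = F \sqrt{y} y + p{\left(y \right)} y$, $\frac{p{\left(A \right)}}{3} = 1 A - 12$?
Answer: $-456962880 - 1295769600 i \sqrt{3} \approx -4.5696 \cdot 10^{8} - 2.2443 \cdot 10^{9} i$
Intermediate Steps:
$p{\left(A \right)} = -36 + 3 A$ ($p{\left(A \right)} = 3 \left(1 A - 12\right) = 3 \left(A - 12\right) = 3 \left(-12 + A\right) = -36 + 3 A$)
$w{\left(y \right)} = - 152 y^{\frac{3}{2}} + y \left(-36 + 3 y\right)$ ($w{\left(y \right)} = - 152 \sqrt{y} y + \left(-36 + 3 y\right) y = - 152 y^{\frac{3}{2}} + y \left(-36 + 3 y\right)$)
$-42480 + \left(-21915 - 22485\right) \left(1651 + w{\left(-48 \right)}\right) = -42480 + \left(-21915 - 22485\right) \left(1651 - \left(144 \left(-12 - 48\right) - 29184 i \sqrt{3}\right)\right) = -42480 - 44400 \left(1651 + \left(- 152 \left(- 192 i \sqrt{3}\right) + 3 \left(-48\right) \left(-60\right)\right)\right) = -42480 - 44400 \left(1651 + \left(29184 i \sqrt{3} + 8640\right)\right) = -42480 - 44400 \left(1651 + \left(8640 + 29184 i \sqrt{3}\right)\right) = -42480 - 44400 \left(10291 + 29184 i \sqrt{3}\right) = -42480 - \left(456920400 + 1295769600 i \sqrt{3}\right) = -456962880 - 1295769600 i \sqrt{3}$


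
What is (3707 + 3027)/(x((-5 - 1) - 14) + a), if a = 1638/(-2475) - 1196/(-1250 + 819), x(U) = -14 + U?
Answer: -399073675/1889696 ≈ -211.18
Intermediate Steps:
a = 250458/118525 (a = 1638*(-1/2475) - 1196/(-431) = -182/275 - 1196*(-1/431) = -182/275 + 1196/431 = 250458/118525 ≈ 2.1131)
(3707 + 3027)/(x((-5 - 1) - 14) + a) = (3707 + 3027)/((-14 + ((-5 - 1) - 14)) + 250458/118525) = 6734/((-14 + (-6 - 14)) + 250458/118525) = 6734/((-14 - 20) + 250458/118525) = 6734/(-34 + 250458/118525) = 6734/(-3779392/118525) = 6734*(-118525/3779392) = -399073675/1889696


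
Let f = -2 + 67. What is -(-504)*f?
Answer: 32760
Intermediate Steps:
f = 65
-(-504)*f = -(-504)*65 = -504*(-65) = 32760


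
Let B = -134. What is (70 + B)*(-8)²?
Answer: -4096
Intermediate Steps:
(70 + B)*(-8)² = (70 - 134)*(-8)² = -64*64 = -4096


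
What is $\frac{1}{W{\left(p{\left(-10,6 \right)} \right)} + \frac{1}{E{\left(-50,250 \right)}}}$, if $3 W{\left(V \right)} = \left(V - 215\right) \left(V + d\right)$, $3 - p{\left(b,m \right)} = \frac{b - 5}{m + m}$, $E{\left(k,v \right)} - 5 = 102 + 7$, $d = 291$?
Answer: $- \frac{912}{18916069} \approx -4.8213 \cdot 10^{-5}$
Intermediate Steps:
$E{\left(k,v \right)} = 114$ ($E{\left(k,v \right)} = 5 + \left(102 + 7\right) = 5 + 109 = 114$)
$p{\left(b,m \right)} = 3 - \frac{-5 + b}{2 m}$ ($p{\left(b,m \right)} = 3 - \frac{b - 5}{m + m} = 3 - \frac{-5 + b}{2 m}$)
$W{\left(V \right)} = \frac{\left(-215 + V\right) \left(291 + V\right)}{3}$ ($W{\left(V \right)} = \frac{\left(V - 215\right) \left(V + 291\right)}{3} = \frac{\left(-215 + V\right) \left(291 + V\right)}{3}$)
$\frac{1}{W{\left(p{\left(-10,6 \right)} \right)} + \frac{1}{E{\left(-50,250 \right)}}} = \frac{1}{\left(-20855 + \frac{\left(\frac{5 - -10 + 6 \cdot 6}{2 \cdot 6}\right)^{2}}{3} + \frac{76 \frac{5 - -10 + 6 \cdot 6}{2 \cdot 6}}{3}\right) + \frac{1}{114}} = \frac{1}{\left(-20855 + \frac{\left(\frac{1}{2} \cdot \frac{1}{6} \left(5 + 10 + 36\right)\right)^{2}}{3} + \frac{76 \cdot \frac{1}{2} \cdot \frac{1}{6} \left(5 + 10 + 36\right)}{3}\right) + \frac{1}{114}} = \frac{1}{\left(-20855 + \frac{\left(\frac{1}{2} \cdot \frac{1}{6} \cdot 51\right)^{2}}{3} + \frac{76 \cdot \frac{1}{2} \cdot \frac{1}{6} \cdot 51}{3}\right) + \frac{1}{114}} = \frac{1}{\left(-20855 + \frac{\left(\frac{17}{4}\right)^{2}}{3} + \frac{76}{3} \cdot \frac{17}{4}\right) + \frac{1}{114}} = \frac{1}{\left(-20855 + \frac{1}{3} \cdot \frac{289}{16} + \frac{323}{3}\right) + \frac{1}{114}} = \frac{1}{\left(-20855 + \frac{289}{48} + \frac{323}{3}\right) + \frac{1}{114}} = \frac{1}{- \frac{331861}{16} + \frac{1}{114}} = \frac{1}{- \frac{18916069}{912}} = - \frac{912}{18916069}$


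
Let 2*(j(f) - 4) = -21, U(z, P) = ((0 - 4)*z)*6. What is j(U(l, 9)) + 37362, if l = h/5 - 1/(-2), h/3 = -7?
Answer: 74711/2 ≈ 37356.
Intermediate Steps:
h = -21 (h = 3*(-7) = -21)
l = -37/10 (l = -21/5 - 1/(-2) = -21*⅕ - 1*(-½) = -21/5 + ½ = -37/10 ≈ -3.7000)
U(z, P) = -24*z (U(z, P) = -4*z*6 = -24*z)
j(f) = -13/2 (j(f) = 4 + (½)*(-21) = 4 - 21/2 = -13/2)
j(U(l, 9)) + 37362 = -13/2 + 37362 = 74711/2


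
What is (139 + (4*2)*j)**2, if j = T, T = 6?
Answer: 34969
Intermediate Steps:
j = 6
(139 + (4*2)*j)**2 = (139 + (4*2)*6)**2 = (139 + 8*6)**2 = (139 + 48)**2 = 187**2 = 34969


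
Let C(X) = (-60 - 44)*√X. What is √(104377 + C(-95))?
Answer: √(104377 - 104*I*√95) ≈ 323.08 - 1.569*I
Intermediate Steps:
C(X) = -104*√X
√(104377 + C(-95)) = √(104377 - 104*I*√95)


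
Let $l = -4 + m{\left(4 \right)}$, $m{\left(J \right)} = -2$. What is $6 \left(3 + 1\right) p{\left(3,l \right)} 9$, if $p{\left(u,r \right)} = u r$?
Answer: $-3888$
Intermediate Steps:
$l = -6$ ($l = -4 - 2 = -6$)
$p{\left(u,r \right)} = r u$
$6 \left(3 + 1\right) p{\left(3,l \right)} 9 = 6 \left(3 + 1\right) \left(\left(-6\right) 3\right) 9 = 6 \cdot 4 \left(-18\right) 9 = 24 \left(-18\right) 9 = \left(-432\right) 9 = -3888$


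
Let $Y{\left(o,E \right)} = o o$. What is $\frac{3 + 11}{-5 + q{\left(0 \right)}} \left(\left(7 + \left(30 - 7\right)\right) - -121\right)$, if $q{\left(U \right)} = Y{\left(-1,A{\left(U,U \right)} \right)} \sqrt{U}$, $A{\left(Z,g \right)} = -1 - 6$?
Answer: $- \frac{2114}{5} \approx -422.8$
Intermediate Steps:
$A{\left(Z,g \right)} = -7$ ($A{\left(Z,g \right)} = -1 - 6 = -7$)
$Y{\left(o,E \right)} = o^{2}$
$q{\left(U \right)} = \sqrt{U}$ ($q{\left(U \right)} = \left(-1\right)^{2} \sqrt{U} = 1 \sqrt{U} = \sqrt{U}$)
$\frac{3 + 11}{-5 + q{\left(0 \right)}} \left(\left(7 + \left(30 - 7\right)\right) - -121\right) = \frac{3 + 11}{-5 + \sqrt{0}} \left(\left(7 + \left(30 - 7\right)\right) - -121\right) = \frac{14}{-5 + 0} \left(\left(7 + 23\right) + 121\right) = \frac{14}{-5} \left(30 + 121\right) = 14 \left(- \frac{1}{5}\right) 151 = \left(- \frac{14}{5}\right) 151 = - \frac{2114}{5}$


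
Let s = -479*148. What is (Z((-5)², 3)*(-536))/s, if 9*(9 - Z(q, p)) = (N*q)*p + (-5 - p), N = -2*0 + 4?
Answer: -28274/159507 ≈ -0.17726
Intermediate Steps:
N = 4 (N = 0 + 4 = 4)
s = -70892
Z(q, p) = 86/9 + p/9 - 4*p*q/9 (Z(q, p) = 9 - ((4*q)*p + (-5 - p))/9 = 9 - (4*p*q + (-5 - p))/9 = 9 - (-5 - p + 4*p*q)/9 = 9 + (5/9 + p/9 - 4*p*q/9) = 86/9 + p/9 - 4*p*q/9)
(Z((-5)², 3)*(-536))/s = ((86/9 + (⅑)*3 - 4/9*3*(-5)²)*(-536))/(-70892) = ((86/9 + ⅓ - 4/9*3*25)*(-536))*(-1/70892) = ((86/9 + ⅓ - 100/3)*(-536))*(-1/70892) = -211/9*(-536)*(-1/70892) = (113096/9)*(-1/70892) = -28274/159507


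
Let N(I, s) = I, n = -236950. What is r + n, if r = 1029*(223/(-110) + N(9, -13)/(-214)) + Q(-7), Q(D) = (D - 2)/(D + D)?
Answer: -19697693803/82390 ≈ -2.3908e+5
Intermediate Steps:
Q(D) = (-2 + D)/(2*D) (Q(D) = (-2 + D)/((2*D)) = (-2 + D)*(1/(2*D)) = (-2 + D)/(2*D))
r = -175383303/82390 (r = 1029*(223/(-110) + 9/(-214)) + (1/2)*(-2 - 7)/(-7) = 1029*(223*(-1/110) + 9*(-1/214)) + (1/2)*(-1/7)*(-9) = 1029*(-223/110 - 9/214) + 9/14 = 1029*(-12178/5885) + 9/14 = -12531162/5885 + 9/14 = -175383303/82390 ≈ -2128.7)
r + n = -175383303/82390 - 236950 = -19697693803/82390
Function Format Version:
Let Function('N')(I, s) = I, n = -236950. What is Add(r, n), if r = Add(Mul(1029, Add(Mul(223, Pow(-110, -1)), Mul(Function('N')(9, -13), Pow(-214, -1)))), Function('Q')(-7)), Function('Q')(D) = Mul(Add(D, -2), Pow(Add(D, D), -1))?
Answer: Rational(-19697693803, 82390) ≈ -2.3908e+5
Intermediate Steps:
Function('Q')(D) = Mul(Rational(1, 2), Pow(D, -1), Add(-2, D)) (Function('Q')(D) = Mul(Add(-2, D), Pow(Mul(2, D), -1)) = Mul(Add(-2, D), Mul(Rational(1, 2), Pow(D, -1))) = Mul(Rational(1, 2), Pow(D, -1), Add(-2, D)))
r = Rational(-175383303, 82390) (r = Add(Mul(1029, Add(Mul(223, Pow(-110, -1)), Mul(9, Pow(-214, -1)))), Mul(Rational(1, 2), Pow(-7, -1), Add(-2, -7))) = Add(Mul(1029, Add(Mul(223, Rational(-1, 110)), Mul(9, Rational(-1, 214)))), Mul(Rational(1, 2), Rational(-1, 7), -9)) = Add(Mul(1029, Add(Rational(-223, 110), Rational(-9, 214))), Rational(9, 14)) = Add(Mul(1029, Rational(-12178, 5885)), Rational(9, 14)) = Add(Rational(-12531162, 5885), Rational(9, 14)) = Rational(-175383303, 82390) ≈ -2128.7)
Add(r, n) = Add(Rational(-175383303, 82390), -236950) = Rational(-19697693803, 82390)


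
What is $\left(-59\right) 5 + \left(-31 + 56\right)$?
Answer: $-270$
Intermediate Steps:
$\left(-59\right) 5 + \left(-31 + 56\right) = -295 + 25 = -270$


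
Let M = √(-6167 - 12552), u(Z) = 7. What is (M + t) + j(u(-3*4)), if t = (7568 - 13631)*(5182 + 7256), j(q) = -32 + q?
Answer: -75411619 + I*√18719 ≈ -7.5412e+7 + 136.82*I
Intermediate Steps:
M = I*√18719 (M = √(-18719) = I*√18719 ≈ 136.82*I)
t = -75411594 (t = -6063*12438 = -75411594)
(M + t) + j(u(-3*4)) = (I*√18719 - 75411594) + (-32 + 7) = (-75411594 + I*√18719) - 25 = -75411619 + I*√18719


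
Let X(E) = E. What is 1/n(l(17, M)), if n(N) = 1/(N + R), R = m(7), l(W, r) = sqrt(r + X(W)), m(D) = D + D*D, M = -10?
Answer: 56 + sqrt(7) ≈ 58.646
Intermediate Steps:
m(D) = D + D**2
l(W, r) = sqrt(W + r) (l(W, r) = sqrt(r + W) = sqrt(W + r))
R = 56 (R = 7*(1 + 7) = 7*8 = 56)
n(N) = 1/(56 + N) (n(N) = 1/(N + 56) = 1/(56 + N))
1/n(l(17, M)) = 1/(1/(56 + sqrt(17 - 10))) = 1/(1/(56 + sqrt(7))) = 56 + sqrt(7)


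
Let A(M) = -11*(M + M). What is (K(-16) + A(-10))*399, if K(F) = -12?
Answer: 82992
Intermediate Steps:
A(M) = -22*M
(K(-16) + A(-10))*399 = (-12 - 22*(-10))*399 = (-12 + 220)*399 = 208*399 = 82992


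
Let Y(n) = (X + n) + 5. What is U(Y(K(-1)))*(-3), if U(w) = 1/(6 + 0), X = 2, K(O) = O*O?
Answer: -½ ≈ -0.50000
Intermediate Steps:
K(O) = O²
Y(n) = 7 + n (Y(n) = (2 + n) + 5 = 7 + n)
U(w) = ⅙ (U(w) = 1/6 = ⅙)
U(Y(K(-1)))*(-3) = (⅙)*(-3) = -½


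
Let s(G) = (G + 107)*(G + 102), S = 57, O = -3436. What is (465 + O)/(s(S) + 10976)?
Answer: -2971/37052 ≈ -0.080185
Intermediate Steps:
s(G) = (102 + G)*(107 + G) (s(G) = (107 + G)*(102 + G) = (102 + G)*(107 + G))
(465 + O)/(s(S) + 10976) = (465 - 3436)/((10914 + 57² + 209*57) + 10976) = -2971/((10914 + 3249 + 11913) + 10976) = -2971/(26076 + 10976) = -2971/37052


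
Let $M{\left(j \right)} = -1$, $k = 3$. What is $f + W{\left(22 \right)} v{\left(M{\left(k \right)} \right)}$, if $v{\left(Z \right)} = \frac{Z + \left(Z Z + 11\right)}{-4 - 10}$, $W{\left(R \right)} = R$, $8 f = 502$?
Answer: $\frac{1273}{28} \approx 45.464$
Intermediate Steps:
$f = \frac{251}{4}$ ($f = \frac{1}{8} \cdot 502 = \frac{251}{4} \approx 62.75$)
$v{\left(Z \right)} = - \frac{11}{14} - \frac{Z}{14} - \frac{Z^{2}}{14}$ ($v{\left(Z \right)} = \frac{Z + \left(Z^{2} + 11\right)}{-14} = \left(Z + \left(11 + Z^{2}\right)\right) \left(- \frac{1}{14}\right) = \left(11 + Z + Z^{2}\right) \left(- \frac{1}{14}\right) = - \frac{11}{14} - \frac{Z}{14} - \frac{Z^{2}}{14}$)
$f + W{\left(22 \right)} v{\left(M{\left(k \right)} \right)} = \frac{251}{4} + 22 \left(- \frac{11}{14} - - \frac{1}{14} - \frac{\left(-1\right)^{2}}{14}\right) = \frac{251}{4} + 22 \left(- \frac{11}{14} + \frac{1}{14} - \frac{1}{14}\right) = \frac{251}{4} + 22 \left(- \frac{11}{14}\right) = \frac{251}{4} - \frac{121}{7} = \frac{1273}{28}$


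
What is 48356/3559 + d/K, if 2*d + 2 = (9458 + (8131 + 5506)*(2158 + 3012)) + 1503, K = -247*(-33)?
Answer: 19365270131/4462986 ≈ 4339.1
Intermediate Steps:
K = 8151
d = 70514249/2 (d = -1 + ((9458 + (8131 + 5506)*(2158 + 3012)) + 1503)/2 = -1 + ((9458 + 13637*5170) + 1503)/2 = -1 + ((9458 + 70503290) + 1503)/2 = -1 + (70512748 + 1503)/2 = -1 + (½)*70514251 = -1 + 70514251/2 = 70514249/2 ≈ 3.5257e+7)
48356/3559 + d/K = 48356/3559 + (70514249/2)/8151 = 48356*(1/3559) + (70514249/2)*(1/8151) = 48356/3559 + 5424173/1254 = 19365270131/4462986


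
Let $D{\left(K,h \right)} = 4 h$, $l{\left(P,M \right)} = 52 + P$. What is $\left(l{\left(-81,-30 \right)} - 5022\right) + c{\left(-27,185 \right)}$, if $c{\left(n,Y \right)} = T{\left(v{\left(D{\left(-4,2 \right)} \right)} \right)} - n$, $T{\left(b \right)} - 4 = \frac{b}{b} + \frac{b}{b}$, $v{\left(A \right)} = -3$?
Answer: $-5018$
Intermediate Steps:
$T{\left(b \right)} = 6$ ($T{\left(b \right)} = 4 + \left(\frac{b}{b} + \frac{b}{b}\right) = 4 + \left(1 + 1\right) = 4 + 2 = 6$)
$c{\left(n,Y \right)} = 6 - n$
$\left(l{\left(-81,-30 \right)} - 5022\right) + c{\left(-27,185 \right)} = \left(\left(52 - 81\right) - 5022\right) + \left(6 - -27\right) = \left(-29 - 5022\right) + \left(6 + 27\right) = -5051 + 33 = -5018$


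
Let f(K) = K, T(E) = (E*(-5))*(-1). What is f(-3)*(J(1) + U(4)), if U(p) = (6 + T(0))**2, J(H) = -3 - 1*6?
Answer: -81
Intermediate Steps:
T(E) = 5*E (T(E) = -5*E*(-1) = 5*E)
J(H) = -9 (J(H) = -3 - 6 = -9)
U(p) = 36 (U(p) = (6 + 5*0)**2 = (6 + 0)**2 = 6**2 = 36)
f(-3)*(J(1) + U(4)) = -3*(-9 + 36) = -3*27 = -81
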